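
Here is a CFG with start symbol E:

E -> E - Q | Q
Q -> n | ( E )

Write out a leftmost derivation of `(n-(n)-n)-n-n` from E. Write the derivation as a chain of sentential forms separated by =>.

E => E-Q => E-Q-Q => Q-Q-Q => (E)-Q-Q => (E-Q)-Q-Q => (E-Q-Q)-Q-Q => (Q-Q-Q)-Q-Q => (n-Q-Q)-Q-Q => (n-(E)-Q)-Q-Q => (n-(Q)-Q)-Q-Q => (n-(n)-Q)-Q-Q => (n-(n)-n)-Q-Q => (n-(n)-n)-n-Q => (n-(n)-n)-n-n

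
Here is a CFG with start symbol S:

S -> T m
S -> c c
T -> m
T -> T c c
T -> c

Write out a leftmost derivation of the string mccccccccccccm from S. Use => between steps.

S => Tm => Tccm => Tccccm => Tccccccm => Tccccccccm => Tccccccccccm => Tccccccccccccm => mccccccccccccm

S => Tm   [S -> T m]
Tm => Tccm   [T -> T c c]
Tccm => Tccccm   [T -> T c c]
Tccccm => Tccccccm   [T -> T c c]
Tccccccm => Tccccccccm   [T -> T c c]
Tccccccccm => Tccccccccccm   [T -> T c c]
Tccccccccccm => Tccccccccccccm   [T -> T c c]
Tccccccccccccm => mccccccccccccm   [T -> m]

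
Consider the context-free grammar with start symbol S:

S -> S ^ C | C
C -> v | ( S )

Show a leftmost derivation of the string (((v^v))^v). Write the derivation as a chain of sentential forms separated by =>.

S => C => (S) => (S^C) => (C^C) => ((S)^C) => ((C)^C) => (((S))^C) => (((S^C))^C) => (((C^C))^C) => (((v^C))^C) => (((v^v))^C) => (((v^v))^v)

S => C   [S -> C]
C => (S)   [C -> ( S )]
(S) => (S^C)   [S -> S ^ C]
(S^C) => (C^C)   [S -> C]
(C^C) => ((S)^C)   [C -> ( S )]
((S)^C) => ((C)^C)   [S -> C]
((C)^C) => (((S))^C)   [C -> ( S )]
(((S))^C) => (((S^C))^C)   [S -> S ^ C]
(((S^C))^C) => (((C^C))^C)   [S -> C]
(((C^C))^C) => (((v^C))^C)   [C -> v]
(((v^C))^C) => (((v^v))^C)   [C -> v]
(((v^v))^C) => (((v^v))^v)   [C -> v]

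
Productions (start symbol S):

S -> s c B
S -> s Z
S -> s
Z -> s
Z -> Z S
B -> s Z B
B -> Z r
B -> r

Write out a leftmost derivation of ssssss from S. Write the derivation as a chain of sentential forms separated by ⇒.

S ⇒ sZ ⇒ sZS ⇒ sZSS ⇒ sZSSS ⇒ sZSSSS ⇒ ssSSSS ⇒ sssSSS ⇒ ssssSS ⇒ sssssS ⇒ ssssss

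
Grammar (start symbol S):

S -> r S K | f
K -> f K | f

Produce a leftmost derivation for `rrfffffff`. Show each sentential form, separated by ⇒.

S ⇒ rSK ⇒ rrSKK ⇒ rrfKK ⇒ rrffKK ⇒ rrfffKK ⇒ rrffffKK ⇒ rrfffffKK ⇒ rrffffffK ⇒ rrfffffff

S ⇒ rSK   [S -> r S K]
rSK ⇒ rrSKK   [S -> r S K]
rrSKK ⇒ rrfKK   [S -> f]
rrfKK ⇒ rrffKK   [K -> f K]
rrffKK ⇒ rrfffKK   [K -> f K]
rrfffKK ⇒ rrffffKK   [K -> f K]
rrffffKK ⇒ rrfffffKK   [K -> f K]
rrfffffKK ⇒ rrffffffK   [K -> f]
rrffffffK ⇒ rrfffffff   [K -> f]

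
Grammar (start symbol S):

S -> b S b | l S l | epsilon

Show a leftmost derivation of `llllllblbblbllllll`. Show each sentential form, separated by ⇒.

S⇒lSl⇒llSll⇒lllSlll⇒llllSllll⇒lllllSlllll⇒llllllSllllll⇒llllllbSbllllll⇒llllllblSlbllllll⇒llllllblbSblbllllll⇒llllllblbblbllllll

S ⇒ lSl   [S -> l S l]
lSl ⇒ llSll   [S -> l S l]
llSll ⇒ lllSlll   [S -> l S l]
lllSlll ⇒ llllSllll   [S -> l S l]
llllSllll ⇒ lllllSlllll   [S -> l S l]
lllllSlllll ⇒ llllllSllllll   [S -> l S l]
llllllSllllll ⇒ llllllbSbllllll   [S -> b S b]
llllllbSbllllll ⇒ llllllblSlbllllll   [S -> l S l]
llllllblSlbllllll ⇒ llllllblbSblbllllll   [S -> b S b]
llllllblbSblbllllll ⇒ llllllblbblbllllll   [S -> epsilon]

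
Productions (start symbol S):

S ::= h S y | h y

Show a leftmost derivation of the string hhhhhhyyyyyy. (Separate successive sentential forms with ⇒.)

S ⇒ hSy ⇒ hhSyy ⇒ hhhSyyy ⇒ hhhhSyyyy ⇒ hhhhhSyyyyy ⇒ hhhhhhyyyyyy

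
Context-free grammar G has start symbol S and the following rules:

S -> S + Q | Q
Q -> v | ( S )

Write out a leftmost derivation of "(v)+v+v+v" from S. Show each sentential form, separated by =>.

S => S+Q => S+Q+Q => S+Q+Q+Q => Q+Q+Q+Q => (S)+Q+Q+Q => (Q)+Q+Q+Q => (v)+Q+Q+Q => (v)+v+Q+Q => (v)+v+v+Q => (v)+v+v+v

S => S+Q   [S -> S + Q]
S+Q => S+Q+Q   [S -> S + Q]
S+Q+Q => S+Q+Q+Q   [S -> S + Q]
S+Q+Q+Q => Q+Q+Q+Q   [S -> Q]
Q+Q+Q+Q => (S)+Q+Q+Q   [Q -> ( S )]
(S)+Q+Q+Q => (Q)+Q+Q+Q   [S -> Q]
(Q)+Q+Q+Q => (v)+Q+Q+Q   [Q -> v]
(v)+Q+Q+Q => (v)+v+Q+Q   [Q -> v]
(v)+v+Q+Q => (v)+v+v+Q   [Q -> v]
(v)+v+v+Q => (v)+v+v+v   [Q -> v]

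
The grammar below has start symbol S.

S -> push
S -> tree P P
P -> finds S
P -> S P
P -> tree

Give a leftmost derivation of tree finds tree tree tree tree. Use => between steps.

S => tree P P => tree finds S P => tree finds tree P P P => tree finds tree tree P P => tree finds tree tree tree P => tree finds tree tree tree tree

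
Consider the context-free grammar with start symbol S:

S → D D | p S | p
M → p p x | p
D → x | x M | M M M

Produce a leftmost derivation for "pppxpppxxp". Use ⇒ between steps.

S⇒pS⇒pDD⇒pMMMD⇒pppxMMD⇒pppxpMD⇒pppxpppxD⇒pppxpppxxM⇒pppxpppxxp

S ⇒ pS   [S → p S]
pS ⇒ pDD   [S → D D]
pDD ⇒ pMMMD   [D → M M M]
pMMMD ⇒ pppxMMD   [M → p p x]
pppxMMD ⇒ pppxpMD   [M → p]
pppxpMD ⇒ pppxpppxD   [M → p p x]
pppxpppxD ⇒ pppxpppxxM   [D → x M]
pppxpppxxM ⇒ pppxpppxxp   [M → p]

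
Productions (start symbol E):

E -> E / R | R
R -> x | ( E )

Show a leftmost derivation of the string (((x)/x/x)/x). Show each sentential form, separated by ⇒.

E⇒R⇒(E)⇒(E/R)⇒(R/R)⇒((E)/R)⇒((E/R)/R)⇒((E/R/R)/R)⇒((R/R/R)/R)⇒(((E)/R/R)/R)⇒(((R)/R/R)/R)⇒(((x)/R/R)/R)⇒(((x)/x/R)/R)⇒(((x)/x/x)/R)⇒(((x)/x/x)/x)

E ⇒ R   [E -> R]
R ⇒ (E)   [R -> ( E )]
(E) ⇒ (E/R)   [E -> E / R]
(E/R) ⇒ (R/R)   [E -> R]
(R/R) ⇒ ((E)/R)   [R -> ( E )]
((E)/R) ⇒ ((E/R)/R)   [E -> E / R]
((E/R)/R) ⇒ ((E/R/R)/R)   [E -> E / R]
((E/R/R)/R) ⇒ ((R/R/R)/R)   [E -> R]
((R/R/R)/R) ⇒ (((E)/R/R)/R)   [R -> ( E )]
(((E)/R/R)/R) ⇒ (((R)/R/R)/R)   [E -> R]
(((R)/R/R)/R) ⇒ (((x)/R/R)/R)   [R -> x]
(((x)/R/R)/R) ⇒ (((x)/x/R)/R)   [R -> x]
(((x)/x/R)/R) ⇒ (((x)/x/x)/R)   [R -> x]
(((x)/x/x)/R) ⇒ (((x)/x/x)/x)   [R -> x]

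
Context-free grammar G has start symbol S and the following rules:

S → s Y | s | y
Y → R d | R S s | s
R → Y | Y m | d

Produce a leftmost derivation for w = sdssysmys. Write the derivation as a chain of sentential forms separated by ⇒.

S ⇒ sY ⇒ sRSs ⇒ sYmSs ⇒ sRSsmSs ⇒ sYSsmSs ⇒ sRSsSsmSs ⇒ sdSsSsmSs ⇒ sdssSsmSs ⇒ sdssysmSs ⇒ sdssysmys

S ⇒ sY   [S → s Y]
sY ⇒ sRSs   [Y → R S s]
sRSs ⇒ sYmSs   [R → Y m]
sYmSs ⇒ sRSsmSs   [Y → R S s]
sRSsmSs ⇒ sYSsmSs   [R → Y]
sYSsmSs ⇒ sRSsSsmSs   [Y → R S s]
sRSsSsmSs ⇒ sdSsSsmSs   [R → d]
sdSsSsmSs ⇒ sdssSsmSs   [S → s]
sdssSsmSs ⇒ sdssysmSs   [S → y]
sdssysmSs ⇒ sdssysmys   [S → y]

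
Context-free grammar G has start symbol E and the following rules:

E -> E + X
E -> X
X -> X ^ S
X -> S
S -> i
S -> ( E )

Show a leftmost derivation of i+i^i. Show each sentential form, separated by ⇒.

E ⇒ E+X   [E -> E + X]
E+X ⇒ X+X   [E -> X]
X+X ⇒ S+X   [X -> S]
S+X ⇒ i+X   [S -> i]
i+X ⇒ i+X^S   [X -> X ^ S]
i+X^S ⇒ i+S^S   [X -> S]
i+S^S ⇒ i+i^S   [S -> i]
i+i^S ⇒ i+i^i   [S -> i]

E⇒E+X⇒X+X⇒S+X⇒i+X⇒i+X^S⇒i+S^S⇒i+i^S⇒i+i^i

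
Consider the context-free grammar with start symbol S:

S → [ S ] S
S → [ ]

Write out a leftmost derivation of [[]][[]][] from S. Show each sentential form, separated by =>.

S=>[S]S=>[[]]S=>[[]][S]S=>[[]][[]]S=>[[]][[]][]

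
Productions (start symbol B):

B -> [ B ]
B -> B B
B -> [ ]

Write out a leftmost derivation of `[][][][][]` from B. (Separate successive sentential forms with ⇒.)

B ⇒ BB   [B -> B B]
BB ⇒ BBB   [B -> B B]
BBB ⇒ BBBB   [B -> B B]
BBBB ⇒ BBBBB   [B -> B B]
BBBBB ⇒ []BBBB   [B -> [ ]]
[]BBBB ⇒ [][]BBB   [B -> [ ]]
[][]BBB ⇒ [][][]BB   [B -> [ ]]
[][][]BB ⇒ [][][][]B   [B -> [ ]]
[][][][]B ⇒ [][][][][]   [B -> [ ]]

B ⇒ BB ⇒ BBB ⇒ BBBB ⇒ BBBBB ⇒ []BBBB ⇒ [][]BBB ⇒ [][][]BB ⇒ [][][][]B ⇒ [][][][][]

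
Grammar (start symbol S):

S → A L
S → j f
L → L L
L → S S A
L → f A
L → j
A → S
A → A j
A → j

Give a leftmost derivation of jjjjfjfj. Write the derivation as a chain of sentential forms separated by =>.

S=>AL=>AjL=>AjjL=>jjjL=>jjjSSA=>jjjjfSA=>jjjjfjfA=>jjjjfjfj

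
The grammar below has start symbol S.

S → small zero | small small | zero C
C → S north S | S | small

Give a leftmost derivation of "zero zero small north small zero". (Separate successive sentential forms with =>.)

S => zero C => zero S north S => zero zero C north S => zero zero small north S => zero zero small north small zero

S => zero C   [S → zero C]
zero C => zero S north S   [C → S north S]
zero S north S => zero zero C north S   [S → zero C]
zero zero C north S => zero zero small north S   [C → small]
zero zero small north S => zero zero small north small zero   [S → small zero]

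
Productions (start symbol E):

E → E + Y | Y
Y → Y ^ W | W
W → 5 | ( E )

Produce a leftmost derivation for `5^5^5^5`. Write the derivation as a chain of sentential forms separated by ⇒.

E⇒Y⇒Y^W⇒Y^W^W⇒Y^W^W^W⇒W^W^W^W⇒5^W^W^W⇒5^5^W^W⇒5^5^5^W⇒5^5^5^5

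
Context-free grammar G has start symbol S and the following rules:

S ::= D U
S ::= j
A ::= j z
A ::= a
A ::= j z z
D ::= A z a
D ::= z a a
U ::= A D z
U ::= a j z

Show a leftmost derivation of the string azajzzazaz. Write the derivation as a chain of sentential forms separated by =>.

S=>DU=>AzaU=>azaU=>azaADz=>azajzzDz=>azajzzAzaz=>azajzzazaz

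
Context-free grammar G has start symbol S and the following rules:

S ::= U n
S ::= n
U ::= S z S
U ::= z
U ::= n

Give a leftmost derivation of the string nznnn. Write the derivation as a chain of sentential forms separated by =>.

S => Un => SzSn => nzSn => nzUnn => nznnn

S => Un   [S ::= U n]
Un => SzSn   [U ::= S z S]
SzSn => nzSn   [S ::= n]
nzSn => nzUnn   [S ::= U n]
nzUnn => nznnn   [U ::= n]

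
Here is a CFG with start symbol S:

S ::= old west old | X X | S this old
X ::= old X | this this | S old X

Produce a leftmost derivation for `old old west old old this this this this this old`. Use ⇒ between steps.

S ⇒ S this old   [S ::= S this old]
S this old ⇒ X X this old   [S ::= X X]
X X this old ⇒ old X X this old   [X ::= old X]
old X X this old ⇒ old S old X X this old   [X ::= S old X]
old S old X X this old ⇒ old old west old old X X this old   [S ::= old west old]
old old west old old X X this old ⇒ old old west old old this this X this old   [X ::= this this]
old old west old old this this X this old ⇒ old old west old old this this this this this old   [X ::= this this]

S ⇒ S this old ⇒ X X this old ⇒ old X X this old ⇒ old S old X X this old ⇒ old old west old old X X this old ⇒ old old west old old this this X this old ⇒ old old west old old this this this this this old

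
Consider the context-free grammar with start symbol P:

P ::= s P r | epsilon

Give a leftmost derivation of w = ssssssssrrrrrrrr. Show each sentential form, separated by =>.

P => sPr => ssPrr => sssPrrr => ssssPrrrr => sssssPrrrrr => ssssssPrrrrrr => sssssssPrrrrrrr => ssssssssPrrrrrrrr => ssssssssrrrrrrrr

P => sPr   [P ::= s P r]
sPr => ssPrr   [P ::= s P r]
ssPrr => sssPrrr   [P ::= s P r]
sssPrrr => ssssPrrrr   [P ::= s P r]
ssssPrrrr => sssssPrrrrr   [P ::= s P r]
sssssPrrrrr => ssssssPrrrrrr   [P ::= s P r]
ssssssPrrrrrr => sssssssPrrrrrrr   [P ::= s P r]
sssssssPrrrrrrr => ssssssssPrrrrrrrr   [P ::= s P r]
ssssssssPrrrrrrrr => ssssssssrrrrrrrr   [P ::= epsilon]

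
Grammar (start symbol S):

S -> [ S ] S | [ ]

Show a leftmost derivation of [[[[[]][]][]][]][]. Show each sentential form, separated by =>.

S => [S]S => [[S]S]S => [[[S]S]S]S => [[[[S]S]S]S]S => [[[[[]]S]S]S]S => [[[[[]][]]S]S]S => [[[[[]][]][]]S]S => [[[[[]][]][]][]]S => [[[[[]][]][]][]][]

S => [S]S   [S -> [ S ] S]
[S]S => [[S]S]S   [S -> [ S ] S]
[[S]S]S => [[[S]S]S]S   [S -> [ S ] S]
[[[S]S]S]S => [[[[S]S]S]S]S   [S -> [ S ] S]
[[[[S]S]S]S]S => [[[[[]]S]S]S]S   [S -> [ ]]
[[[[[]]S]S]S]S => [[[[[]][]]S]S]S   [S -> [ ]]
[[[[[]][]]S]S]S => [[[[[]][]][]]S]S   [S -> [ ]]
[[[[[]][]][]]S]S => [[[[[]][]][]][]]S   [S -> [ ]]
[[[[[]][]][]][]]S => [[[[[]][]][]][]][]   [S -> [ ]]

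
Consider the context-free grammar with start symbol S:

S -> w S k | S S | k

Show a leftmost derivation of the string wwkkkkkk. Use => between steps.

S => SS => SSS => SSSS => wSkSSS => wwSkkSSS => wwkkkSSS => wwkkkkSS => wwkkkkkS => wwkkkkkk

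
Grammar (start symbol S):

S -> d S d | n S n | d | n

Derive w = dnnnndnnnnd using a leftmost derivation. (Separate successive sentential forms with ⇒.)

S ⇒ dSd   [S -> d S d]
dSd ⇒ dnSnd   [S -> n S n]
dnSnd ⇒ dnnSnnd   [S -> n S n]
dnnSnnd ⇒ dnnnSnnnd   [S -> n S n]
dnnnSnnnd ⇒ dnnnnSnnnnd   [S -> n S n]
dnnnnSnnnnd ⇒ dnnnndnnnnd   [S -> d]

S ⇒ dSd ⇒ dnSnd ⇒ dnnSnnd ⇒ dnnnSnnnd ⇒ dnnnnSnnnnd ⇒ dnnnndnnnnd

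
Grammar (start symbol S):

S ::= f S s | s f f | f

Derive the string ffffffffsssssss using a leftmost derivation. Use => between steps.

S=>fSs=>ffSss=>fffSsss=>ffffSssss=>fffffSsssss=>ffffffSssssss=>fffffffSsssssss=>ffffffffsssssss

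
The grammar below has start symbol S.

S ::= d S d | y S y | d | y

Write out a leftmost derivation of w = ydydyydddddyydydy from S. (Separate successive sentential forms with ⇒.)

S ⇒ ySy   [S ::= y S y]
ySy ⇒ ydSdy   [S ::= d S d]
ydSdy ⇒ ydySydy   [S ::= y S y]
ydySydy ⇒ ydydSdydy   [S ::= d S d]
ydydSdydy ⇒ ydydySydydy   [S ::= y S y]
ydydySydydy ⇒ ydydyySyydydy   [S ::= y S y]
ydydyySyydydy ⇒ ydydyydSdyydydy   [S ::= d S d]
ydydyydSdyydydy ⇒ ydydyyddSddyydydy   [S ::= d S d]
ydydyyddSddyydydy ⇒ ydydyydddddyydydy   [S ::= d]

S ⇒ ySy ⇒ ydSdy ⇒ ydySydy ⇒ ydydSdydy ⇒ ydydySydydy ⇒ ydydyySyydydy ⇒ ydydyydSdyydydy ⇒ ydydyyddSddyydydy ⇒ ydydyydddddyydydy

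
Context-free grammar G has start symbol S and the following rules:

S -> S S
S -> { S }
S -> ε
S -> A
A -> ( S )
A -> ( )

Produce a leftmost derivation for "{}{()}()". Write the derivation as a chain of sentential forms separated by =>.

S => SS   [S -> S S]
SS => SSS   [S -> S S]
SSS => {S}SS   [S -> { S }]
{S}SS => {}SS   [S -> ε]
{}SS => {}{S}S   [S -> { S }]
{}{S}S => {}{A}S   [S -> A]
{}{A}S => {}{()}S   [A -> ( )]
{}{()}S => {}{()}A   [S -> A]
{}{()}A => {}{()}()   [A -> ( )]

S => SS => SSS => {S}SS => {}SS => {}{S}S => {}{A}S => {}{()}S => {}{()}A => {}{()}()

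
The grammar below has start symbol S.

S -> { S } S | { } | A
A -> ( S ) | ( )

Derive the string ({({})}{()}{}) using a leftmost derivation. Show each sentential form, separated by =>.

S => A   [S -> A]
A => (S)   [A -> ( S )]
(S) => ({S}S)   [S -> { S } S]
({S}S) => ({A}S)   [S -> A]
({A}S) => ({(S)}S)   [A -> ( S )]
({(S)}S) => ({({})}S)   [S -> { }]
({({})}S) => ({({})}{S}S)   [S -> { S } S]
({({})}{S}S) => ({({})}{A}S)   [S -> A]
({({})}{A}S) => ({({})}{()}S)   [A -> ( )]
({({})}{()}S) => ({({})}{()}{})   [S -> { }]

S=>A=>(S)=>({S}S)=>({A}S)=>({(S)}S)=>({({})}S)=>({({})}{S}S)=>({({})}{A}S)=>({({})}{()}S)=>({({})}{()}{})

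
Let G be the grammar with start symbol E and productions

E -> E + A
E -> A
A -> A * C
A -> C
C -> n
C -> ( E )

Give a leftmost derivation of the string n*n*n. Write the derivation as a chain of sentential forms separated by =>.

E=>A=>A*C=>A*C*C=>C*C*C=>n*C*C=>n*n*C=>n*n*n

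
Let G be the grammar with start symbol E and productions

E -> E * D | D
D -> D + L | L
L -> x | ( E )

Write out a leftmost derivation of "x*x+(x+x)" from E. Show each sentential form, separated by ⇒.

E⇒E*D⇒D*D⇒L*D⇒x*D⇒x*D+L⇒x*L+L⇒x*x+L⇒x*x+(E)⇒x*x+(D)⇒x*x+(D+L)⇒x*x+(L+L)⇒x*x+(x+L)⇒x*x+(x+x)

E ⇒ E*D   [E -> E * D]
E*D ⇒ D*D   [E -> D]
D*D ⇒ L*D   [D -> L]
L*D ⇒ x*D   [L -> x]
x*D ⇒ x*D+L   [D -> D + L]
x*D+L ⇒ x*L+L   [D -> L]
x*L+L ⇒ x*x+L   [L -> x]
x*x+L ⇒ x*x+(E)   [L -> ( E )]
x*x+(E) ⇒ x*x+(D)   [E -> D]
x*x+(D) ⇒ x*x+(D+L)   [D -> D + L]
x*x+(D+L) ⇒ x*x+(L+L)   [D -> L]
x*x+(L+L) ⇒ x*x+(x+L)   [L -> x]
x*x+(x+L) ⇒ x*x+(x+x)   [L -> x]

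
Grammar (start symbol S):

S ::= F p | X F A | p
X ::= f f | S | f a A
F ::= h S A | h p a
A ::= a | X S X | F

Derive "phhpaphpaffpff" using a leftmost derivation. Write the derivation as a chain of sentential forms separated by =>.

S=>XFA=>SFA=>pFA=>phSAA=>phFpAA=>phhpapAA=>phhpapFA=>phhpaphpaA=>phhpaphpaXSX=>phhpaphpaffSX=>phhpaphpaffpX=>phhpaphpaffpff

S => XFA   [S ::= X F A]
XFA => SFA   [X ::= S]
SFA => pFA   [S ::= p]
pFA => phSAA   [F ::= h S A]
phSAA => phFpAA   [S ::= F p]
phFpAA => phhpapAA   [F ::= h p a]
phhpapAA => phhpapFA   [A ::= F]
phhpapFA => phhpaphpaA   [F ::= h p a]
phhpaphpaA => phhpaphpaXSX   [A ::= X S X]
phhpaphpaXSX => phhpaphpaffSX   [X ::= f f]
phhpaphpaffSX => phhpaphpaffpX   [S ::= p]
phhpaphpaffpX => phhpaphpaffpff   [X ::= f f]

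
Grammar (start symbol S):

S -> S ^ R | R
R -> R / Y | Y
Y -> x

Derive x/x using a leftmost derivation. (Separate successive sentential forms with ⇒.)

S ⇒ R   [S -> R]
R ⇒ R/Y   [R -> R / Y]
R/Y ⇒ Y/Y   [R -> Y]
Y/Y ⇒ x/Y   [Y -> x]
x/Y ⇒ x/x   [Y -> x]

S⇒R⇒R/Y⇒Y/Y⇒x/Y⇒x/x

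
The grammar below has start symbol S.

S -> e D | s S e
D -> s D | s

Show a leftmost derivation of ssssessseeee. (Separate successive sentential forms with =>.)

S => sSe   [S -> s S e]
sSe => ssSee   [S -> s S e]
ssSee => sssSeee   [S -> s S e]
sssSeee => ssssSeeee   [S -> s S e]
ssssSeeee => sssseDeeee   [S -> e D]
sssseDeeee => ssssesDeeee   [D -> s D]
ssssesDeeee => ssssessDeeee   [D -> s D]
ssssessDeeee => ssssessseeee   [D -> s]

S=>sSe=>ssSee=>sssSeee=>ssssSeeee=>sssseDeeee=>ssssesDeeee=>ssssessDeeee=>ssssessseeee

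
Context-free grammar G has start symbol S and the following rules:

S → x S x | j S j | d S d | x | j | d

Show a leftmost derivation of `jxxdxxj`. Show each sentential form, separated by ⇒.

S ⇒ jSj ⇒ jxSxj ⇒ jxxSxxj ⇒ jxxdxxj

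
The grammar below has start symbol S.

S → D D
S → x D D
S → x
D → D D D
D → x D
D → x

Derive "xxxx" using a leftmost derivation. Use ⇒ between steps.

S ⇒ DD   [S → D D]
DD ⇒ DDDD   [D → D D D]
DDDD ⇒ xDDD   [D → x]
xDDD ⇒ xxDD   [D → x]
xxDD ⇒ xxxD   [D → x]
xxxD ⇒ xxxx   [D → x]

S ⇒ DD ⇒ DDDD ⇒ xDDD ⇒ xxDD ⇒ xxxD ⇒ xxxx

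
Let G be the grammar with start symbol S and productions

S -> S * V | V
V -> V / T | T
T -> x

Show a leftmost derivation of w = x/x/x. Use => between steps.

S => V => V/T => V/T/T => T/T/T => x/T/T => x/x/T => x/x/x

S => V   [S -> V]
V => V/T   [V -> V / T]
V/T => V/T/T   [V -> V / T]
V/T/T => T/T/T   [V -> T]
T/T/T => x/T/T   [T -> x]
x/T/T => x/x/T   [T -> x]
x/x/T => x/x/x   [T -> x]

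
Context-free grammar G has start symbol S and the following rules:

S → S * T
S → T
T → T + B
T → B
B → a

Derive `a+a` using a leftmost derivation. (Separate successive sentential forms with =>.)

S => T => T+B => B+B => a+B => a+a

S => T   [S → T]
T => T+B   [T → T + B]
T+B => B+B   [T → B]
B+B => a+B   [B → a]
a+B => a+a   [B → a]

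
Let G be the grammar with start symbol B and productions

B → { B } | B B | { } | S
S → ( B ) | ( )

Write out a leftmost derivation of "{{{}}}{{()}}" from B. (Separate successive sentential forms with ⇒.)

B ⇒ BB   [B → B B]
BB ⇒ {B}B   [B → { B }]
{B}B ⇒ {{B}}B   [B → { B }]
{{B}}B ⇒ {{{}}}B   [B → { }]
{{{}}}B ⇒ {{{}}}{B}   [B → { B }]
{{{}}}{B} ⇒ {{{}}}{{B}}   [B → { B }]
{{{}}}{{B}} ⇒ {{{}}}{{S}}   [B → S]
{{{}}}{{S}} ⇒ {{{}}}{{()}}   [S → ( )]

B ⇒ BB ⇒ {B}B ⇒ {{B}}B ⇒ {{{}}}B ⇒ {{{}}}{B} ⇒ {{{}}}{{B}} ⇒ {{{}}}{{S}} ⇒ {{{}}}{{()}}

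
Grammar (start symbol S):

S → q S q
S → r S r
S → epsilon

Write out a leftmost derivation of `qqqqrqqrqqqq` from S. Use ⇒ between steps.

S ⇒ qSq   [S → q S q]
qSq ⇒ qqSqq   [S → q S q]
qqSqq ⇒ qqqSqqq   [S → q S q]
qqqSqqq ⇒ qqqqSqqqq   [S → q S q]
qqqqSqqqq ⇒ qqqqrSrqqqq   [S → r S r]
qqqqrSrqqqq ⇒ qqqqrqSqrqqqq   [S → q S q]
qqqqrqSqrqqqq ⇒ qqqqrqqrqqqq   [S → epsilon]

S⇒qSq⇒qqSqq⇒qqqSqqq⇒qqqqSqqqq⇒qqqqrSrqqqq⇒qqqqrqSqrqqqq⇒qqqqrqqrqqqq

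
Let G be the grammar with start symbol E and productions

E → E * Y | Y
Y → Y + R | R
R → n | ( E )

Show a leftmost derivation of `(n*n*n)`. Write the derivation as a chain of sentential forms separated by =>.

E => Y   [E → Y]
Y => R   [Y → R]
R => (E)   [R → ( E )]
(E) => (E*Y)   [E → E * Y]
(E*Y) => (E*Y*Y)   [E → E * Y]
(E*Y*Y) => (Y*Y*Y)   [E → Y]
(Y*Y*Y) => (R*Y*Y)   [Y → R]
(R*Y*Y) => (n*Y*Y)   [R → n]
(n*Y*Y) => (n*R*Y)   [Y → R]
(n*R*Y) => (n*n*Y)   [R → n]
(n*n*Y) => (n*n*R)   [Y → R]
(n*n*R) => (n*n*n)   [R → n]

E => Y => R => (E) => (E*Y) => (E*Y*Y) => (Y*Y*Y) => (R*Y*Y) => (n*Y*Y) => (n*R*Y) => (n*n*Y) => (n*n*R) => (n*n*n)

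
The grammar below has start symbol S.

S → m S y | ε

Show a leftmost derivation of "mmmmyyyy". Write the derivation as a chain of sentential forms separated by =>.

S => mSy   [S → m S y]
mSy => mmSyy   [S → m S y]
mmSyy => mmmSyyy   [S → m S y]
mmmSyyy => mmmmSyyyy   [S → m S y]
mmmmSyyyy => mmmmyyyy   [S → ε]

S=>mSy=>mmSyy=>mmmSyyy=>mmmmSyyyy=>mmmmyyyy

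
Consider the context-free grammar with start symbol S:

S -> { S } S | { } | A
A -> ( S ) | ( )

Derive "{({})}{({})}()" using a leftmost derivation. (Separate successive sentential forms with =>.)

S=>{S}S=>{A}S=>{(S)}S=>{({})}S=>{({})}{S}S=>{({})}{A}S=>{({})}{(S)}S=>{({})}{({})}S=>{({})}{({})}A=>{({})}{({})}()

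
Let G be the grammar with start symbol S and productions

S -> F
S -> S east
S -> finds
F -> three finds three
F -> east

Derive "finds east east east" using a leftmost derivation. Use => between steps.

S => S east => S east east => S east east east => finds east east east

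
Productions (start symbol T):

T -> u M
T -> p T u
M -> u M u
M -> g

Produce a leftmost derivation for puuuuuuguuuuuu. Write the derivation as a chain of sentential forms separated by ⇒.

T ⇒ pTu   [T -> p T u]
pTu ⇒ puMu   [T -> u M]
puMu ⇒ puuMuu   [M -> u M u]
puuMuu ⇒ puuuMuuu   [M -> u M u]
puuuMuuu ⇒ puuuuMuuuu   [M -> u M u]
puuuuMuuuu ⇒ puuuuuMuuuuu   [M -> u M u]
puuuuuMuuuuu ⇒ puuuuuuMuuuuuu   [M -> u M u]
puuuuuuMuuuuuu ⇒ puuuuuuguuuuuu   [M -> g]

T ⇒ pTu ⇒ puMu ⇒ puuMuu ⇒ puuuMuuu ⇒ puuuuMuuuu ⇒ puuuuuMuuuuu ⇒ puuuuuuMuuuuuu ⇒ puuuuuuguuuuuu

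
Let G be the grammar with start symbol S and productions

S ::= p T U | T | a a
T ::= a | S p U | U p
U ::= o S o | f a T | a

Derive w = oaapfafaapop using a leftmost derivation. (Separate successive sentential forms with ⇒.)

S ⇒ T   [S ::= T]
T ⇒ Up   [T ::= U p]
Up ⇒ oSop   [U ::= o S o]
oSop ⇒ oTop   [S ::= T]
oTop ⇒ oSpUop   [T ::= S p U]
oSpUop ⇒ oaapUop   [S ::= a a]
oaapUop ⇒ oaapfaTop   [U ::= f a T]
oaapfaTop ⇒ oaapfaUpop   [T ::= U p]
oaapfaUpop ⇒ oaapfafaTpop   [U ::= f a T]
oaapfafaTpop ⇒ oaapfafaapop   [T ::= a]

S ⇒ T ⇒ Up ⇒ oSop ⇒ oTop ⇒ oSpUop ⇒ oaapUop ⇒ oaapfaTop ⇒ oaapfaUpop ⇒ oaapfafaTpop ⇒ oaapfafaapop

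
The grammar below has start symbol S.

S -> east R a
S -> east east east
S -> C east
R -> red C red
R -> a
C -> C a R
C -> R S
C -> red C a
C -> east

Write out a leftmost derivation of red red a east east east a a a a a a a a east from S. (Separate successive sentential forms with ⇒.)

S ⇒ C east   [S -> C east]
C east ⇒ red C a east   [C -> red C a]
red C a east ⇒ red red C a a east   [C -> red C a]
red red C a a east ⇒ red red C a R a a east   [C -> C a R]
red red C a R a a east ⇒ red red C a R a R a a east   [C -> C a R]
red red C a R a R a a east ⇒ red red C a R a R a R a a east   [C -> C a R]
red red C a R a R a R a a east ⇒ red red R S a R a R a R a a east   [C -> R S]
red red R S a R a R a R a a east ⇒ red red a S a R a R a R a a east   [R -> a]
red red a S a R a R a R a a east ⇒ red red a east east east a R a R a R a a east   [S -> east east east]
red red a east east east a R a R a R a a east ⇒ red red a east east east a a a R a R a a east   [R -> a]
red red a east east east a a a R a R a a east ⇒ red red a east east east a a a a a R a a east   [R -> a]
red red a east east east a a a a a R a a east ⇒ red red a east east east a a a a a a a a east   [R -> a]

S ⇒ C east ⇒ red C a east ⇒ red red C a a east ⇒ red red C a R a a east ⇒ red red C a R a R a a east ⇒ red red C a R a R a R a a east ⇒ red red R S a R a R a R a a east ⇒ red red a S a R a R a R a a east ⇒ red red a east east east a R a R a R a a east ⇒ red red a east east east a a a R a R a a east ⇒ red red a east east east a a a a a R a a east ⇒ red red a east east east a a a a a a a a east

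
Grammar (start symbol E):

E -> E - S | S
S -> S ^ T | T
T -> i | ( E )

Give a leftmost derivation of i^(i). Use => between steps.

E => S => S^T => T^T => i^T => i^(E) => i^(S) => i^(T) => i^(i)

E => S   [E -> S]
S => S^T   [S -> S ^ T]
S^T => T^T   [S -> T]
T^T => i^T   [T -> i]
i^T => i^(E)   [T -> ( E )]
i^(E) => i^(S)   [E -> S]
i^(S) => i^(T)   [S -> T]
i^(T) => i^(i)   [T -> i]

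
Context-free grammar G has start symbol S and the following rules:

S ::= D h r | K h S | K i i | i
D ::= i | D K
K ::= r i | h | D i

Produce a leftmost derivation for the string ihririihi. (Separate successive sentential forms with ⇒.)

S ⇒ KhS ⇒ DihS ⇒ DKihS ⇒ DKKihS ⇒ DKKKihS ⇒ iKKKihS ⇒ ihKKihS ⇒ ihriKihS ⇒ ihririihS ⇒ ihririihi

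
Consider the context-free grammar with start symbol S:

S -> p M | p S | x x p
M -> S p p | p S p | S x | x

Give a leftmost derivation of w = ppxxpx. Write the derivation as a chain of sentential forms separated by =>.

S => pM => pSx => ppSx => ppxxpx

S => pM   [S -> p M]
pM => pSx   [M -> S x]
pSx => ppSx   [S -> p S]
ppSx => ppxxpx   [S -> x x p]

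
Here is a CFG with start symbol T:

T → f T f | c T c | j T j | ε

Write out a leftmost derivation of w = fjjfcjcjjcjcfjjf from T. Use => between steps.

T => fTf => fjTjf => fjjTjjf => fjjfTfjjf => fjjfcTcfjjf => fjjfcjTjcfjjf => fjjfcjcTcjcfjjf => fjjfcjcjTjcjcfjjf => fjjfcjcjjcjcfjjf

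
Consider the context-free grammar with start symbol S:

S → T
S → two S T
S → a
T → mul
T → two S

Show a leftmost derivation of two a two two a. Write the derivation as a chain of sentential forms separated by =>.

S => two S T   [S → two S T]
two S T => two a T   [S → a]
two a T => two a two S   [T → two S]
two a two S => two a two T   [S → T]
two a two T => two a two two S   [T → two S]
two a two two S => two a two two a   [S → a]

S => two S T => two a T => two a two S => two a two T => two a two two S => two a two two a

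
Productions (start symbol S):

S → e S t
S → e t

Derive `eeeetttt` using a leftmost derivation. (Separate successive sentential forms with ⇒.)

S⇒eSt⇒eeStt⇒eeeSttt⇒eeeetttt

S ⇒ eSt   [S → e S t]
eSt ⇒ eeStt   [S → e S t]
eeStt ⇒ eeeSttt   [S → e S t]
eeeSttt ⇒ eeeetttt   [S → e t]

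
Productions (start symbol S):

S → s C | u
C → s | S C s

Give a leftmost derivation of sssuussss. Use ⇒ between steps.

S⇒sC⇒sSCs⇒ssCCs⇒sssCs⇒sssSCss⇒sssuCss⇒sssuSCsss⇒sssuuCsss⇒sssuussss

S ⇒ sC   [S → s C]
sC ⇒ sSCs   [C → S C s]
sSCs ⇒ ssCCs   [S → s C]
ssCCs ⇒ sssCs   [C → s]
sssCs ⇒ sssSCss   [C → S C s]
sssSCss ⇒ sssuCss   [S → u]
sssuCss ⇒ sssuSCsss   [C → S C s]
sssuSCsss ⇒ sssuuCsss   [S → u]
sssuuCsss ⇒ sssuussss   [C → s]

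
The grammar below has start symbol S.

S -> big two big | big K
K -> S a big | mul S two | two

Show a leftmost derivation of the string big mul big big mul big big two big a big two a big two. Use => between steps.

S => big K => big mul S two => big mul big K two => big mul big S a big two => big mul big big K a big two => big mul big big mul S two a big two => big mul big big mul big K two a big two => big mul big big mul big S a big two a big two => big mul big big mul big big two big a big two a big two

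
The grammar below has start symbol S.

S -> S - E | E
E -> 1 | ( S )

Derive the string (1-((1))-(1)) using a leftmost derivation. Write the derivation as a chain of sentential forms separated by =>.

S => E => (S) => (S-E) => (S-E-E) => (E-E-E) => (1-E-E) => (1-(S)-E) => (1-(E)-E) => (1-((S))-E) => (1-((E))-E) => (1-((1))-E) => (1-((1))-(S)) => (1-((1))-(E)) => (1-((1))-(1))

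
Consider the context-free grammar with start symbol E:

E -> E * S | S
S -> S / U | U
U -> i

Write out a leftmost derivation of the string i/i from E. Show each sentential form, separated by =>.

E => S => S/U => U/U => i/U => i/i

E => S   [E -> S]
S => S/U   [S -> S / U]
S/U => U/U   [S -> U]
U/U => i/U   [U -> i]
i/U => i/i   [U -> i]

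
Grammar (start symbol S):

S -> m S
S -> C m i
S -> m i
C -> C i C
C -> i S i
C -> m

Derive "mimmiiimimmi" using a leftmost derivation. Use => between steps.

S=>mS=>mCmi=>mCiCmi=>mCiCiCmi=>miSiiCiCmi=>mimSiiCiCmi=>mimmiiiCiCmi=>mimmiiimiCmi=>mimmiiimimmi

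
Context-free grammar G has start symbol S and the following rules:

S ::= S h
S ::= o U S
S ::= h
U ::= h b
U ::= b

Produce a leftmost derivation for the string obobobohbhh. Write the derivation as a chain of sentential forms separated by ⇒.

S⇒oUS⇒obS⇒oboUS⇒obobS⇒oboboUS⇒obobobS⇒obobobSh⇒oboboboUSh⇒obobobohbSh⇒obobobohbhh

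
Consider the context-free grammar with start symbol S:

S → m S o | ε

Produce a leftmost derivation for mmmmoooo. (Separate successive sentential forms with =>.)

S => mSo   [S → m S o]
mSo => mmSoo   [S → m S o]
mmSoo => mmmSooo   [S → m S o]
mmmSooo => mmmmSoooo   [S → m S o]
mmmmSoooo => mmmmoooo   [S → ε]

S => mSo => mmSoo => mmmSooo => mmmmSoooo => mmmmoooo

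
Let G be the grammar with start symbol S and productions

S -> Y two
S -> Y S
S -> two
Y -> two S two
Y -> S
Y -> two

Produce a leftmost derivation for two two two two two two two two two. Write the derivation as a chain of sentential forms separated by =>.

S => Y two   [S -> Y two]
Y two => two S two two   [Y -> two S two]
two S two two => two Y S two two   [S -> Y S]
two Y S two two => two S S two two   [Y -> S]
two S S two two => two Y two S two two   [S -> Y two]
two Y two S two two => two S two S two two   [Y -> S]
two S two S two two => two Y two two S two two   [S -> Y two]
two Y two two S two two => two two S two two two S two two   [Y -> two S two]
two two S two two two S two two => two two two two two two S two two   [S -> two]
two two two two two two S two two => two two two two two two two two two   [S -> two]

S => Y two => two S two two => two Y S two two => two S S two two => two Y two S two two => two S two S two two => two Y two two S two two => two two S two two two S two two => two two two two two two S two two => two two two two two two two two two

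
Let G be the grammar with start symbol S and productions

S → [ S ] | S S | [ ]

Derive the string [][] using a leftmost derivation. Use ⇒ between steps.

S ⇒ SS ⇒ []S ⇒ [][]

S ⇒ SS   [S → S S]
SS ⇒ []S   [S → [ ]]
[]S ⇒ [][]   [S → [ ]]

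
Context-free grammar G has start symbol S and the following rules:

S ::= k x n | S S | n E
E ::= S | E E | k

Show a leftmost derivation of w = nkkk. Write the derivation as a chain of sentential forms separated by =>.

S=>nE=>nEE=>nEEE=>nkEE=>nkkE=>nkkk

S => nE   [S ::= n E]
nE => nEE   [E ::= E E]
nEE => nEEE   [E ::= E E]
nEEE => nkEE   [E ::= k]
nkEE => nkkE   [E ::= k]
nkkE => nkkk   [E ::= k]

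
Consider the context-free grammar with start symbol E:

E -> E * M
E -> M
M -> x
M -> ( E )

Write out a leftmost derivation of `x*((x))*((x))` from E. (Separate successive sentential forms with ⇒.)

E⇒E*M⇒E*M*M⇒M*M*M⇒x*M*M⇒x*(E)*M⇒x*(M)*M⇒x*((E))*M⇒x*((M))*M⇒x*((x))*M⇒x*((x))*(E)⇒x*((x))*(M)⇒x*((x))*((E))⇒x*((x))*((M))⇒x*((x))*((x))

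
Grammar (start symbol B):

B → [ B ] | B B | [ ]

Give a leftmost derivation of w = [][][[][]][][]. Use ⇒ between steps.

B ⇒ BB   [B → B B]
BB ⇒ []B   [B → [ ]]
[]B ⇒ []BB   [B → B B]
[]BB ⇒ [][]B   [B → [ ]]
[][]B ⇒ [][]BB   [B → B B]
[][]BB ⇒ [][]BBB   [B → B B]
[][]BBB ⇒ [][][B]BB   [B → [ B ]]
[][][B]BB ⇒ [][][BB]BB   [B → B B]
[][][BB]BB ⇒ [][][[]B]BB   [B → [ ]]
[][][[]B]BB ⇒ [][][[][]]BB   [B → [ ]]
[][][[][]]BB ⇒ [][][[][]][]B   [B → [ ]]
[][][[][]][]B ⇒ [][][[][]][][]   [B → [ ]]

B ⇒ BB ⇒ []B ⇒ []BB ⇒ [][]B ⇒ [][]BB ⇒ [][]BBB ⇒ [][][B]BB ⇒ [][][BB]BB ⇒ [][][[]B]BB ⇒ [][][[][]]BB ⇒ [][][[][]][]B ⇒ [][][[][]][][]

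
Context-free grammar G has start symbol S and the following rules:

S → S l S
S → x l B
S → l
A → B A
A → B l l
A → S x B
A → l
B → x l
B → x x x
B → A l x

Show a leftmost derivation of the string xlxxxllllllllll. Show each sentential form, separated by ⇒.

S ⇒ SlS   [S → S l S]
SlS ⇒ SlSlS   [S → S l S]
SlSlS ⇒ SlSlSlS   [S → S l S]
SlSlSlS ⇒ SlSlSlSlS   [S → S l S]
SlSlSlSlS ⇒ SlSlSlSlSlS   [S → S l S]
SlSlSlSlSlS ⇒ xlBlSlSlSlSlS   [S → x l B]
xlBlSlSlSlSlS ⇒ xlxxxlSlSlSlSlS   [B → x x x]
xlxxxlSlSlSlSlS ⇒ xlxxxlllSlSlSlS   [S → l]
xlxxxlllSlSlSlS ⇒ xlxxxlllllSlSlS   [S → l]
xlxxxlllllSlSlS ⇒ xlxxxlllllllSlS   [S → l]
xlxxxlllllllSlS ⇒ xlxxxlllllllllS   [S → l]
xlxxxlllllllllS ⇒ xlxxxllllllllll   [S → l]

S ⇒ SlS ⇒ SlSlS ⇒ SlSlSlS ⇒ SlSlSlSlS ⇒ SlSlSlSlSlS ⇒ xlBlSlSlSlSlS ⇒ xlxxxlSlSlSlSlS ⇒ xlxxxlllSlSlSlS ⇒ xlxxxlllllSlSlS ⇒ xlxxxlllllllSlS ⇒ xlxxxlllllllllS ⇒ xlxxxllllllllll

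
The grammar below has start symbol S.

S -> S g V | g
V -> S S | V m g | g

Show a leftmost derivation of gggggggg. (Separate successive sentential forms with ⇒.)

S ⇒ SgV ⇒ SgVgV ⇒ SgVgVgV ⇒ ggVgVgV ⇒ ggSSgVgV ⇒ gggSgVgV ⇒ gggggVgV ⇒ gggggggV ⇒ gggggggg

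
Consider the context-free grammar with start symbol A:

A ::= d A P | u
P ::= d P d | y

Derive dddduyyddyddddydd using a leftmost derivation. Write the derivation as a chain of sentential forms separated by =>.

A=>dAP=>ddAPP=>dddAPPP=>ddddAPPPP=>dddduPPPP=>dddduyPPP=>dddduyyPP=>dddduyydPdP=>dddduyyddPddP=>dddduyyddyddP=>dddduyyddydddPd=>dddduyyddyddddPdd=>dddduyyddyddddydd

A => dAP   [A ::= d A P]
dAP => ddAPP   [A ::= d A P]
ddAPP => dddAPPP   [A ::= d A P]
dddAPPP => ddddAPPPP   [A ::= d A P]
ddddAPPPP => dddduPPPP   [A ::= u]
dddduPPPP => dddduyPPP   [P ::= y]
dddduyPPP => dddduyyPP   [P ::= y]
dddduyyPP => dddduyydPdP   [P ::= d P d]
dddduyydPdP => dddduyyddPddP   [P ::= d P d]
dddduyyddPddP => dddduyyddyddP   [P ::= y]
dddduyyddyddP => dddduyyddydddPd   [P ::= d P d]
dddduyyddydddPd => dddduyyddyddddPdd   [P ::= d P d]
dddduyyddyddddPdd => dddduyyddyddddydd   [P ::= y]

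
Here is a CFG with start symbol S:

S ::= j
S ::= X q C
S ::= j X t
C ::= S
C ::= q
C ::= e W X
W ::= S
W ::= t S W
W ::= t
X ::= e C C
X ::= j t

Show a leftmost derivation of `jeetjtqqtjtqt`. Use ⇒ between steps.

S ⇒ jXt ⇒ jeCCt ⇒ jeeWXCt ⇒ jeetSWXCt ⇒ jeetXqCWXCt ⇒ jeetjtqCWXCt ⇒ jeetjtqqWXCt ⇒ jeetjtqqtXCt ⇒ jeetjtqqtjtCt ⇒ jeetjtqqtjtqt

S ⇒ jXt   [S ::= j X t]
jXt ⇒ jeCCt   [X ::= e C C]
jeCCt ⇒ jeeWXCt   [C ::= e W X]
jeeWXCt ⇒ jeetSWXCt   [W ::= t S W]
jeetSWXCt ⇒ jeetXqCWXCt   [S ::= X q C]
jeetXqCWXCt ⇒ jeetjtqCWXCt   [X ::= j t]
jeetjtqCWXCt ⇒ jeetjtqqWXCt   [C ::= q]
jeetjtqqWXCt ⇒ jeetjtqqtXCt   [W ::= t]
jeetjtqqtXCt ⇒ jeetjtqqtjtCt   [X ::= j t]
jeetjtqqtjtCt ⇒ jeetjtqqtjtqt   [C ::= q]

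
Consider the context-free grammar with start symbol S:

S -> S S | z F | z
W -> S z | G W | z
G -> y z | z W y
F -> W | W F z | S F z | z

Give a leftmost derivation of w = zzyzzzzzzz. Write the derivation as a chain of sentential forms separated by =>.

S => SS   [S -> S S]
SS => SSS   [S -> S S]
SSS => SSSS   [S -> S S]
SSSS => zSSS   [S -> z]
zSSS => zSSSS   [S -> S S]
zSSSS => zzFSSS   [S -> z F]
zzFSSS => zzWFzSSS   [F -> W F z]
zzWFzSSS => zzGWFzSSS   [W -> G W]
zzGWFzSSS => zzyzWFzSSS   [G -> y z]
zzyzWFzSSS => zzyzzFzSSS   [W -> z]
zzyzzFzSSS => zzyzzzzSSS   [F -> z]
zzyzzzzSSS => zzyzzzzzSS   [S -> z]
zzyzzzzzSS => zzyzzzzzzS   [S -> z]
zzyzzzzzzS => zzyzzzzzzz   [S -> z]

S => SS => SSS => SSSS => zSSS => zSSSS => zzFSSS => zzWFzSSS => zzGWFzSSS => zzyzWFzSSS => zzyzzFzSSS => zzyzzzzSSS => zzyzzzzzSS => zzyzzzzzzS => zzyzzzzzzz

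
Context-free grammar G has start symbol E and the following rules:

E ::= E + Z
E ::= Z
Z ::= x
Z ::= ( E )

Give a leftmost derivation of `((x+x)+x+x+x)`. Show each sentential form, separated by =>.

E => Z => (E) => (E+Z) => (E+Z+Z) => (E+Z+Z+Z) => (Z+Z+Z+Z) => ((E)+Z+Z+Z) => ((E+Z)+Z+Z+Z) => ((Z+Z)+Z+Z+Z) => ((x+Z)+Z+Z+Z) => ((x+x)+Z+Z+Z) => ((x+x)+x+Z+Z) => ((x+x)+x+x+Z) => ((x+x)+x+x+x)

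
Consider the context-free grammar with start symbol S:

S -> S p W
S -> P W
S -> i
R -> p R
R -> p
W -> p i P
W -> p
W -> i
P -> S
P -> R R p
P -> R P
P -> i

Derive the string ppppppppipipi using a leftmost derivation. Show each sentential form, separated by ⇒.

S ⇒ SpW ⇒ SpWpW ⇒ PWpWpW ⇒ RRpWpWpW ⇒ pRRpWpWpW ⇒ ppRRpWpWpW ⇒ pppRRpWpWpW ⇒ ppppRRpWpWpW ⇒ pppppRRpWpWpW ⇒ ppppppRpWpWpW ⇒ ppppppppWpWpW ⇒ ppppppppipWpW ⇒ ppppppppipipW ⇒ ppppppppipipi

S ⇒ SpW   [S -> S p W]
SpW ⇒ SpWpW   [S -> S p W]
SpWpW ⇒ PWpWpW   [S -> P W]
PWpWpW ⇒ RRpWpWpW   [P -> R R p]
RRpWpWpW ⇒ pRRpWpWpW   [R -> p R]
pRRpWpWpW ⇒ ppRRpWpWpW   [R -> p R]
ppRRpWpWpW ⇒ pppRRpWpWpW   [R -> p R]
pppRRpWpWpW ⇒ ppppRRpWpWpW   [R -> p R]
ppppRRpWpWpW ⇒ pppppRRpWpWpW   [R -> p R]
pppppRRpWpWpW ⇒ ppppppRpWpWpW   [R -> p]
ppppppRpWpWpW ⇒ ppppppppWpWpW   [R -> p]
ppppppppWpWpW ⇒ ppppppppipWpW   [W -> i]
ppppppppipWpW ⇒ ppppppppipipW   [W -> i]
ppppppppipipW ⇒ ppppppppipipi   [W -> i]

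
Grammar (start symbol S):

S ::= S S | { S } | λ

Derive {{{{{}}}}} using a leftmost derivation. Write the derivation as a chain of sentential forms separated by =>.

S=>SS=>{S}S=>{{S}}S=>{{{S}}}S=>{{{SS}}}S=>{{{SSS}}}S=>{{{{S}SS}}}S=>{{{{{S}}SS}}}S=>{{{{{}}SS}}}S=>{{{{{}}S}}}S=>{{{{{}}}}}S=>{{{{{}}}}}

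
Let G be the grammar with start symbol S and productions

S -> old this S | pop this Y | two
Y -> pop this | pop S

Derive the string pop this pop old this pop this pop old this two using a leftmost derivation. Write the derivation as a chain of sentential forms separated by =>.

S => pop this Y => pop this pop S => pop this pop old this S => pop this pop old this pop this Y => pop this pop old this pop this pop S => pop this pop old this pop this pop old this S => pop this pop old this pop this pop old this two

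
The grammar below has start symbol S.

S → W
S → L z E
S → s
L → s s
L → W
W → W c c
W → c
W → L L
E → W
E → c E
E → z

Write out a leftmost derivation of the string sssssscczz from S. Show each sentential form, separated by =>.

S => LzE => WzE => WcczE => LLcczE => ssLcczE => ssWcczE => ssLLcczE => ssssLcczE => sssssscczE => sssssscczz

S => LzE   [S → L z E]
LzE => WzE   [L → W]
WzE => WcczE   [W → W c c]
WcczE => LLcczE   [W → L L]
LLcczE => ssLcczE   [L → s s]
ssLcczE => ssWcczE   [L → W]
ssWcczE => ssLLcczE   [W → L L]
ssLLcczE => ssssLcczE   [L → s s]
ssssLcczE => sssssscczE   [L → s s]
sssssscczE => sssssscczz   [E → z]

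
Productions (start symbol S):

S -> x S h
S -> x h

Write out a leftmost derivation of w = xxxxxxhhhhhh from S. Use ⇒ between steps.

S⇒xSh⇒xxShh⇒xxxShhh⇒xxxxShhhh⇒xxxxxShhhhh⇒xxxxxxhhhhhh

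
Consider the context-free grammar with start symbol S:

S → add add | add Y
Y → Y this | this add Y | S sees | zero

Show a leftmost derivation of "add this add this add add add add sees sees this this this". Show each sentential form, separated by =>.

S => add Y   [S → add Y]
add Y => add Y this   [Y → Y this]
add Y this => add this add Y this   [Y → this add Y]
add this add Y this => add this add Y this this   [Y → Y this]
add this add Y this this => add this add this add Y this this   [Y → this add Y]
add this add this add Y this this => add this add this add Y this this this   [Y → Y this]
add this add this add Y this this this => add this add this add S sees this this this   [Y → S sees]
add this add this add S sees this this this => add this add this add add Y sees this this this   [S → add Y]
add this add this add add Y sees this this this => add this add this add add S sees sees this this this   [Y → S sees]
add this add this add add S sees sees this this this => add this add this add add add add sees sees this this this   [S → add add]

S => add Y => add Y this => add this add Y this => add this add Y this this => add this add this add Y this this => add this add this add Y this this this => add this add this add S sees this this this => add this add this add add Y sees this this this => add this add this add add S sees sees this this this => add this add this add add add add sees sees this this this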